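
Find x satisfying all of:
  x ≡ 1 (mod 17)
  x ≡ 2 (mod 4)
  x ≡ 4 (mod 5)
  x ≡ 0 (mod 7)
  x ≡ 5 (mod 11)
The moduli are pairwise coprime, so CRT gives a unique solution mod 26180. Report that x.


Product of moduli M = 17 · 4 · 5 · 7 · 11 = 26180.
Merge one congruence at a time:
  Start: x ≡ 1 (mod 17).
  Combine with x ≡ 2 (mod 4); new modulus lcm = 68.
    Write x = 1 + 17·t and substitute into x ≡ 2 (mod 4): 17·t ≡ 2 − 1 = 1 (mod 4).
    Reduce coefficients mod 4: 1·t ≡ 1 (mod 4).
    So t ≡ 1 (mod 4).
    Then x = 1 + 17·1 = 18, valid modulo lcm(17, 4) = 68: x ≡ 18 (mod 68).
  Combine with x ≡ 4 (mod 5); new modulus lcm = 340.
    Write x = 18 + 68·t and substitute into x ≡ 4 (mod 5): 68·t ≡ 4 − 18 = -14 (mod 5).
    Reduce coefficients mod 5: 3·t ≡ 1 (mod 5).
    The inverse of 3 mod 5 is 2 (since 3·2 = 6 = 1·5 + 1), so t ≡ 2·1 = 2 ≡ 2 (mod 5).
    Then x = 18 + 68·2 = 154, valid modulo lcm(68, 5) = 340: x ≡ 154 (mod 340).
  Combine with x ≡ 0 (mod 7); new modulus lcm = 2380.
    Write x = 154 + 340·t and substitute into x ≡ 0 (mod 7): 340·t ≡ 0 − 154 = -154 (mod 7).
    Reduce coefficients mod 7: 4·t ≡ 0 (mod 7).
    The inverse of 4 mod 7 is 2 (since 4·2 = 8 = 1·7 + 1), so t ≡ 2·0 = 0 ≡ 0 (mod 7).
    Then x = 154 + 340·0 = 154, valid modulo lcm(340, 7) = 2380: x ≡ 154 (mod 2380).
  Combine with x ≡ 5 (mod 11); new modulus lcm = 26180.
    Write x = 154 + 2380·t and substitute into x ≡ 5 (mod 11): 2380·t ≡ 5 − 154 = -149 (mod 11).
    Reduce coefficients mod 11: 4·t ≡ 5 (mod 11).
    The inverse of 4 mod 11 is 3 (since 4·3 = 12 = 1·11 + 1), so t ≡ 3·5 = 15 ≡ 4 (mod 11).
    Then x = 154 + 2380·4 = 9674, valid modulo lcm(2380, 11) = 26180: x ≡ 9674 (mod 26180).
Verify against each original: 9674 mod 17 = 1, 9674 mod 4 = 2, 9674 mod 5 = 4, 9674 mod 7 = 0, 9674 mod 11 = 5.

x ≡ 9674 (mod 26180).


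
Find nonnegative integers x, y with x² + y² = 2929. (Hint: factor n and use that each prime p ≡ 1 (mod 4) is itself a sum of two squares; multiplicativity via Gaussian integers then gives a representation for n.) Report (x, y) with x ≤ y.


Step 1: Factor n = 2929 = 29 · 101.
Step 2: Check the mod-4 condition on each prime factor: 29 ≡ 1 (mod 4), exponent 1; 101 ≡ 1 (mod 4), exponent 1.
All primes ≡ 3 (mod 4) appear to even exponent (or don't appear), so by the two-squares theorem n IS expressible as a sum of two squares.
Step 3: Build a representation. Here n = 29 · 101 is a product of primes ≡ 1 (mod 4). Each prime p ≡ 1 (mod 4) is itself a sum of two squares; find a² by testing p − a² for a perfect square:
  29: 29 − 1² = 28, 29 − 2² = 25 = 5² ⇒ 29 = 2² + 5².
  101: 101 − 1² = 100 = 10² ⇒ 101 = 1² + 10².
  Combine using the Brahmagupta–Fibonacci identity (a² + b²)(c² + d²) = (ac − bd)² + (ad + bc)² = (ac + bd)² + (ad − bc)²:
  29 · 101 = 2929: from (2² + 5²)(1² + 10²), take (2·1 − 5·10, 2·10 + 5·1) = (2 − 50, 20 + 5) = (-48, 25); dropping signs (only squares matter) gives (48, 25); check 48² + 25² = 2304 + 625 = 2929 ✓.
Step 4: Order so x ≤ y and verify: 25² + 48² = 625 + 2304 = 2929 = n. ✓

n = 2929 = 25² + 48² (one valid representation with x ≤ y).


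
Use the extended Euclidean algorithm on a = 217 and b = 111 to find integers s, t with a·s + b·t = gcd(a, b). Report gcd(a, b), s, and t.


Euclidean algorithm on (217, 111) — divide until remainder is 0:
  217 = 1 · 111 + 106
  111 = 1 · 106 + 5
  106 = 21 · 5 + 1
  5 = 5 · 1 + 0
gcd(217, 111) = 1.
Track Bezout coefficients alongside the remainders: start with r₀ = 217 = a·1 + b·0 (s = 1, t = 0) and r₁ = 111 = a·0 + b·1 (s = 0, t = 1); each new remainder r_{k+1} = r_{k-1} − q_k·r_k inherits s_{k+1} = s_{k-1} − q_k·s_k, t_{k+1} = t_{k-1} − q_k·t_k, so r_k = a·s_k + b·t_k at every step:
  q = 1: r = 106, s = 1 − 1·0 = 1, t = 0 − 1·1 = -1  (check: 217·1 + 111·(-1) = 106)
  q = 1: r = 5, s = 0 − 1·1 = -1, t = 1 − 1·(-1) = 2  (check: 217·(-1) + 111·2 = 5)
  q = 21: r = 1, s = 1 − 21·(-1) = 22, t = -1 − 21·2 = -43  (check: 217·22 + 111·(-43) = 1)
The row with r = 1 (the gcd) gives the Bezout coefficients s = 22, t = -43.
Result: 217 · (22) + 111 · (-43) = 1.

gcd(217, 111) = 1; s = 22, t = -43 (check: 217·22 + 111·(-43) = 1).


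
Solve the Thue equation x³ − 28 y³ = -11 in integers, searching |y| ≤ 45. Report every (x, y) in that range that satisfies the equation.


The equation is x³ - 28y³ = -11. For fixed y, x³ = 28·y³ − 11, so a solution requires the RHS to be a perfect cube.
Strategy: iterate y from -45 to 45, compute RHS = 28·y³ − 11, and check whether it is a (positive or negative) perfect cube.
Check small values of y:
  y = 0: RHS = -11 is not a perfect cube.
  y = 1: RHS = 17 is not a perfect cube.
  y = -1: RHS = -39 is not a perfect cube.
  y = 2: RHS = 213 is not a perfect cube.
  y = -2: RHS = -235 is not a perfect cube.
  y = 3: RHS = 745 is not a perfect cube.
  y = -3: RHS = -767 is not a perfect cube.
Continuing the search up to |y| = 45 finds no solutions either.
No (x, y) in the scanned range satisfies the equation.

No integer solutions with |y| ≤ 45.


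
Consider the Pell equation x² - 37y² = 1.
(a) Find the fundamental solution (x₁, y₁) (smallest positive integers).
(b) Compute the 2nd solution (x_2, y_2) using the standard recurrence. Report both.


Step 1: Find the fundamental solution (x₁, y₁) of x² - 37y² = 1.
  Expand √37 as a continued fraction. a₀ = ⌊√37⌋ = 6; iterate m_{k+1} = d_k·a_k − m_k, d_{k+1} = (37 − m_{k+1}²)/d_k, a_{k+1} = ⌊(a₀ + m_{k+1})/d_{k+1}⌋ (starting m₀ = 0, d₀ = 1), with convergents p_k = a_k·p_{k-1} + p_{k-2}, q_k = a_k·q_{k-1} + q_{k-2} (p₋₁ = 1, q₋₁ = 0):
  k = 0: a₀ = 6; p₀/q₀ = 6/1; p₀² − 37·q₀² = 36 − 37 = -1.
  k = 1: m = 6, d = 1, a = ⌊(6 + 6)/1⌋ = 12; p/q = (12·6 + 1)/(12·1 + 0) = 73/12; p² − 37·q² = 5329 − 5328 = 1.
  The first convergent with p² − 37·q² = 1 gives the fundamental solution (x₁, y₁) = (73, 12).
Step 2: Apply the recurrence (x_{n+1}, y_{n+1}) = (x₁x_n + 37y₁y_n, x₁y_n + y₁x_n) repeatedly.
  From (x_1, y_1) = (73, 12): x_2 = 73·73 + 37·12·12 = 10657; y_2 = 73·12 + 12·73 = 1752.
Step 3: Verify x_2² - 37·y_2² = 113571649 - 113571648 = 1 (should be 1). ✓

(x_1, y_1) = (73, 12); (x_2, y_2) = (10657, 1752).


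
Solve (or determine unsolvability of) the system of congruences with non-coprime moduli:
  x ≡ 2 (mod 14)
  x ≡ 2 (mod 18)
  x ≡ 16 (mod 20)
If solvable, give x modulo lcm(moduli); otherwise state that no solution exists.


Moduli 14, 18, 20 are not pairwise coprime, so CRT works modulo lcm(m_i) when all pairwise compatibility conditions hold.
Pairwise compatibility: gcd(m_i, m_j) must divide a_i - a_j for every pair.
Merge one congruence at a time:
  Start: x ≡ 2 (mod 14).
  Combine with x ≡ 2 (mod 18): gcd(14, 18) = 2; 2 - 2 = 0, which IS divisible by 2, so compatible.
    Write x = 2 + 14·t and substitute into x ≡ 2 (mod 18): 14·t ≡ 2 − 2 = 0 (mod 18).
    Divide the congruence (and modulus) by g = 2: 7·t ≡ 0 (mod 9).
    The inverse of 7 mod 9 is 4 (since 7·4 = 28 = 3·9 + 1), so t ≡ 4·0 = 0 ≡ 0 (mod 9).
    Then x = 2 + 14·0 = 2, valid modulo lcm(14, 18) = 126: x ≡ 2 (mod 126).
  Combine with x ≡ 16 (mod 20): gcd(126, 20) = 2; 16 - 2 = 14, which IS divisible by 2, so compatible.
    Write x = 2 + 126·t and substitute into x ≡ 16 (mod 20): 126·t ≡ 16 − 2 = 14 (mod 20).
    Divide the congruence (and modulus) by g = 2: 63·t ≡ 7 (mod 10).
    Reduce coefficients mod 10: 3·t ≡ 7 (mod 10).
    The inverse of 3 mod 10 is 7 (since 3·7 = 21 = 2·10 + 1), so t ≡ 7·7 = 49 ≡ 9 (mod 10).
    Then x = 2 + 126·9 = 1136, valid modulo lcm(126, 20) = 1260: x ≡ 1136 (mod 1260).
Verify: 1136 mod 14 = 2, 1136 mod 18 = 2, 1136 mod 20 = 16.

x ≡ 1136 (mod 1260).


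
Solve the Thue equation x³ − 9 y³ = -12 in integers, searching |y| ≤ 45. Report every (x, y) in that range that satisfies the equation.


The equation is x³ - 9y³ = -12. For fixed y, x³ = 9·y³ − 12, so a solution requires the RHS to be a perfect cube.
Strategy: iterate y from -45 to 45, compute RHS = 9·y³ − 12, and check whether it is a (positive or negative) perfect cube.
Check small values of y:
  y = 0: RHS = -12 is not a perfect cube.
  y = 1: RHS = -3 is not a perfect cube.
  y = -1: RHS = -21 is not a perfect cube.
  y = 2: RHS = 60 is not a perfect cube.
  y = -2: RHS = -84 is not a perfect cube.
  y = 3: RHS = 231 is not a perfect cube.
  y = -3: RHS = -255 is not a perfect cube.
Continuing the search up to |y| = 45 finds no solutions either.
No (x, y) in the scanned range satisfies the equation.

No integer solutions with |y| ≤ 45.


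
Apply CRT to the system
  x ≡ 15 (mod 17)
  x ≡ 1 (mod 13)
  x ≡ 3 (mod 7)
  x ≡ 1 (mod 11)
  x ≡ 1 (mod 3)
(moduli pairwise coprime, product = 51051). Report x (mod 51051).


Product of moduli M = 17 · 13 · 7 · 11 · 3 = 51051.
Merge one congruence at a time:
  Start: x ≡ 15 (mod 17).
  Combine with x ≡ 1 (mod 13); new modulus lcm = 221.
    Write x = 15 + 17·t and substitute into x ≡ 1 (mod 13): 17·t ≡ 1 − 15 = -14 (mod 13).
    Reduce coefficients mod 13: 4·t ≡ 12 (mod 13).
    The inverse of 4 mod 13 is 10 (since 4·10 = 40 = 3·13 + 1), so t ≡ 10·12 = 120 ≡ 3 (mod 13).
    Then x = 15 + 17·3 = 66, valid modulo lcm(17, 13) = 221: x ≡ 66 (mod 221).
  Combine with x ≡ 3 (mod 7); new modulus lcm = 1547.
    Write x = 66 + 221·t and substitute into x ≡ 3 (mod 7): 221·t ≡ 3 − 66 = -63 (mod 7).
    Reduce coefficients mod 7: 4·t ≡ 0 (mod 7).
    The inverse of 4 mod 7 is 2 (since 4·2 = 8 = 1·7 + 1), so t ≡ 2·0 = 0 ≡ 0 (mod 7).
    Then x = 66 + 221·0 = 66, valid modulo lcm(221, 7) = 1547: x ≡ 66 (mod 1547).
  Combine with x ≡ 1 (mod 11); new modulus lcm = 17017.
    Write x = 66 + 1547·t and substitute into x ≡ 1 (mod 11): 1547·t ≡ 1 − 66 = -65 (mod 11).
    Reduce coefficients mod 11: 7·t ≡ 1 (mod 11).
    The inverse of 7 mod 11 is 8 (since 7·8 = 56 = 5·11 + 1), so t ≡ 8·1 = 8 ≡ 8 (mod 11).
    Then x = 66 + 1547·8 = 12442, valid modulo lcm(1547, 11) = 17017: x ≡ 12442 (mod 17017).
  Combine with x ≡ 1 (mod 3); new modulus lcm = 51051.
    Write x = 12442 + 17017·t and substitute into x ≡ 1 (mod 3): 17017·t ≡ 1 − 12442 = -12441 (mod 3).
    Reduce coefficients mod 3: 1·t ≡ 0 (mod 3).
    So t ≡ 0 (mod 3).
    Then x = 12442 + 17017·0 = 12442, valid modulo lcm(17017, 3) = 51051: x ≡ 12442 (mod 51051).
Verify against each original: 12442 mod 17 = 15, 12442 mod 13 = 1, 12442 mod 7 = 3, 12442 mod 11 = 1, 12442 mod 3 = 1.

x ≡ 12442 (mod 51051).


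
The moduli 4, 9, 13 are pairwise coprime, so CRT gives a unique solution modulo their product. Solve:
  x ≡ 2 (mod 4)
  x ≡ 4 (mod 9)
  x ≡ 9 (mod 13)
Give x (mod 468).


Moduli 4, 9, 13 are pairwise coprime; by CRT there is a unique solution modulo M = 4 · 9 · 13 = 468.
Solve pairwise, accumulating the modulus:
  Start with x ≡ 2 (mod 4).
  Combine with x ≡ 4 (mod 9): since gcd(4, 9) = 1, we get a unique residue mod 36.
    Write x = 2 + 4·t and substitute into x ≡ 4 (mod 9): 4·t ≡ 4 − 2 = 2 (mod 9).
    The inverse of 4 mod 9 is 7 (since 4·7 = 28 = 3·9 + 1), so t ≡ 7·2 = 14 ≡ 5 (mod 9).
    Then x = 2 + 4·5 = 22, valid modulo lcm(4, 9) = 36: x ≡ 22 (mod 36).
  Combine with x ≡ 9 (mod 13): since gcd(36, 13) = 1, we get a unique residue mod 468.
    Write x = 22 + 36·t and substitute into x ≡ 9 (mod 13): 36·t ≡ 9 − 22 = -13 (mod 13).
    Reduce coefficients mod 13: 10·t ≡ 0 (mod 13).
    The inverse of 10 mod 13 is 4 (since 10·4 = 40 = 3·13 + 1), so t ≡ 4·0 = 0 ≡ 0 (mod 13).
    Then x = 22 + 36·0 = 22, valid modulo lcm(36, 13) = 468: x ≡ 22 (mod 468).
Verify: 22 mod 4 = 2 ✓, 22 mod 9 = 4 ✓, 22 mod 13 = 9 ✓.

x ≡ 22 (mod 468).


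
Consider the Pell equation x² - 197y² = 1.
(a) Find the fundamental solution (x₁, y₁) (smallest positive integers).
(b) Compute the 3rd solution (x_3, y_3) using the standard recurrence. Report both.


Step 1: Find the fundamental solution (x₁, y₁) of x² - 197y² = 1.
  Expand √197 as a continued fraction. a₀ = ⌊√197⌋ = 14; iterate m_{k+1} = d_k·a_k − m_k, d_{k+1} = (197 − m_{k+1}²)/d_k, a_{k+1} = ⌊(a₀ + m_{k+1})/d_{k+1}⌋ (starting m₀ = 0, d₀ = 1), with convergents p_k = a_k·p_{k-1} + p_{k-2}, q_k = a_k·q_{k-1} + q_{k-2} (p₋₁ = 1, q₋₁ = 0):
  k = 0: a₀ = 14; p₀/q₀ = 14/1; p₀² − 197·q₀² = 196 − 197 = -1.
  k = 1: m = 14, d = 1, a = ⌊(14 + 14)/1⌋ = 28; p/q = (28·14 + 1)/(28·1 + 0) = 393/28; p² − 197·q² = 154449 − 154448 = 1.
  The first convergent with p² − 197·q² = 1 gives the fundamental solution (x₁, y₁) = (393, 28).
Step 2: Apply the recurrence (x_{n+1}, y_{n+1}) = (x₁x_n + 197y₁y_n, x₁y_n + y₁x_n) repeatedly.
  From (x_1, y_1) = (393, 28): x_2 = 393·393 + 197·28·28 = 308897; y_2 = 393·28 + 28·393 = 22008.
  From (x_2, y_2) = (308897, 22008): x_3 = 393·308897 + 197·28·22008 = 242792649; y_3 = 393·22008 + 28·308897 = 17298260.
Step 3: Verify x_3² - 197·y_3² = 58948270408437201 - 58948270408437200 = 1 (should be 1). ✓

(x_1, y_1) = (393, 28); (x_3, y_3) = (242792649, 17298260).


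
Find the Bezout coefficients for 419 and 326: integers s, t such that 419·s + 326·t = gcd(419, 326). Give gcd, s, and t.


Euclidean algorithm on (419, 326) — divide until remainder is 0:
  419 = 1 · 326 + 93
  326 = 3 · 93 + 47
  93 = 1 · 47 + 46
  47 = 1 · 46 + 1
  46 = 46 · 1 + 0
gcd(419, 326) = 1.
Track Bezout coefficients alongside the remainders: start with r₀ = 419 = a·1 + b·0 (s = 1, t = 0) and r₁ = 326 = a·0 + b·1 (s = 0, t = 1); each new remainder r_{k+1} = r_{k-1} − q_k·r_k inherits s_{k+1} = s_{k-1} − q_k·s_k, t_{k+1} = t_{k-1} − q_k·t_k, so r_k = a·s_k + b·t_k at every step:
  q = 1: r = 93, s = 1 − 1·0 = 1, t = 0 − 1·1 = -1  (check: 419·1 + 326·(-1) = 93)
  q = 3: r = 47, s = 0 − 3·1 = -3, t = 1 − 3·(-1) = 4  (check: 419·(-3) + 326·4 = 47)
  q = 1: r = 46, s = 1 − 1·(-3) = 4, t = -1 − 1·4 = -5  (check: 419·4 + 326·(-5) = 46)
  q = 1: r = 1, s = -3 − 1·4 = -7, t = 4 − 1·(-5) = 9  (check: 419·(-7) + 326·9 = 1)
The row with r = 1 (the gcd) gives the Bezout coefficients s = -7, t = 9.
Result: 419 · (-7) + 326 · (9) = 1.

gcd(419, 326) = 1; s = -7, t = 9 (check: 419·(-7) + 326·9 = 1).


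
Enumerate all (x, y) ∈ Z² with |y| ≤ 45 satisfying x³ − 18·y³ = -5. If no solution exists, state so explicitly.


The equation is x³ - 18y³ = -5. For fixed y, x³ = 18·y³ − 5, so a solution requires the RHS to be a perfect cube.
Strategy: iterate y from -45 to 45, compute RHS = 18·y³ − 5, and check whether it is a (positive or negative) perfect cube.
Check small values of y:
  y = 0: RHS = -5 is not a perfect cube.
  y = 1: RHS = 13 is not a perfect cube.
  y = -1: RHS = -23 is not a perfect cube.
  y = 2: RHS = 139 is not a perfect cube.
  y = -2: RHS = -149 is not a perfect cube.
  y = 3: RHS = 481 is not a perfect cube.
  y = -3: RHS = -491 is not a perfect cube.
Continuing the search up to |y| = 45 finds no solutions either.
No (x, y) in the scanned range satisfies the equation.

No integer solutions with |y| ≤ 45.


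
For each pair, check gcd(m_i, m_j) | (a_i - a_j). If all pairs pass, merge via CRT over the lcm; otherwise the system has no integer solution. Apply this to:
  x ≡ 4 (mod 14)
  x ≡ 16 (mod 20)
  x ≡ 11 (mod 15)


Moduli 14, 20, 15 are not pairwise coprime, so CRT works modulo lcm(m_i) when all pairwise compatibility conditions hold.
Pairwise compatibility: gcd(m_i, m_j) must divide a_i - a_j for every pair.
Merge one congruence at a time:
  Start: x ≡ 4 (mod 14).
  Combine with x ≡ 16 (mod 20): gcd(14, 20) = 2; 16 - 4 = 12, which IS divisible by 2, so compatible.
    Write x = 4 + 14·t and substitute into x ≡ 16 (mod 20): 14·t ≡ 16 − 4 = 12 (mod 20).
    Divide the congruence (and modulus) by g = 2: 7·t ≡ 6 (mod 10).
    The inverse of 7 mod 10 is 3 (since 7·3 = 21 = 2·10 + 1), so t ≡ 3·6 = 18 ≡ 8 (mod 10).
    Then x = 4 + 14·8 = 116, valid modulo lcm(14, 20) = 140: x ≡ 116 (mod 140).
  Combine with x ≡ 11 (mod 15): gcd(140, 15) = 5; 11 - 116 = -105, which IS divisible by 5, so compatible.
    Write x = 116 + 140·t and substitute into x ≡ 11 (mod 15): 140·t ≡ 11 − 116 = -105 (mod 15).
    Divide the congruence (and modulus) by g = 5: 28·t ≡ -21 (mod 3).
    Reduce coefficients mod 3: 1·t ≡ 0 (mod 3).
    So t ≡ 0 (mod 3).
    Then x = 116 + 140·0 = 116, valid modulo lcm(140, 15) = 420: x ≡ 116 (mod 420).
Verify: 116 mod 14 = 4, 116 mod 20 = 16, 116 mod 15 = 11.

x ≡ 116 (mod 420).


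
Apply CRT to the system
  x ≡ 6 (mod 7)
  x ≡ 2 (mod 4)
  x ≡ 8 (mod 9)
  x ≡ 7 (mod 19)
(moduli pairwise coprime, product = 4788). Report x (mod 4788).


Product of moduli M = 7 · 4 · 9 · 19 = 4788.
Merge one congruence at a time:
  Start: x ≡ 6 (mod 7).
  Combine with x ≡ 2 (mod 4); new modulus lcm = 28.
    Write x = 6 + 7·t and substitute into x ≡ 2 (mod 4): 7·t ≡ 2 − 6 = -4 (mod 4).
    Reduce coefficients mod 4: 3·t ≡ 0 (mod 4).
    The inverse of 3 mod 4 is 3 (since 3·3 = 9 = 2·4 + 1), so t ≡ 3·0 = 0 ≡ 0 (mod 4).
    Then x = 6 + 7·0 = 6, valid modulo lcm(7, 4) = 28: x ≡ 6 (mod 28).
  Combine with x ≡ 8 (mod 9); new modulus lcm = 252.
    Write x = 6 + 28·t and substitute into x ≡ 8 (mod 9): 28·t ≡ 8 − 6 = 2 (mod 9).
    Reduce coefficients mod 9: 1·t ≡ 2 (mod 9).
    So t ≡ 2 (mod 9).
    Then x = 6 + 28·2 = 62, valid modulo lcm(28, 9) = 252: x ≡ 62 (mod 252).
  Combine with x ≡ 7 (mod 19); new modulus lcm = 4788.
    Write x = 62 + 252·t and substitute into x ≡ 7 (mod 19): 252·t ≡ 7 − 62 = -55 (mod 19).
    Reduce coefficients mod 19: 5·t ≡ 2 (mod 19).
    The inverse of 5 mod 19 is 4 (since 5·4 = 20 = 1·19 + 1), so t ≡ 4·2 = 8 ≡ 8 (mod 19).
    Then x = 62 + 252·8 = 2078, valid modulo lcm(252, 19) = 4788: x ≡ 2078 (mod 4788).
Verify against each original: 2078 mod 7 = 6, 2078 mod 4 = 2, 2078 mod 9 = 8, 2078 mod 19 = 7.

x ≡ 2078 (mod 4788).


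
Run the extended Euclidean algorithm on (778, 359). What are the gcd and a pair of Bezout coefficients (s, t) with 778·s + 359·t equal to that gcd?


Euclidean algorithm on (778, 359) — divide until remainder is 0:
  778 = 2 · 359 + 60
  359 = 5 · 60 + 59
  60 = 1 · 59 + 1
  59 = 59 · 1 + 0
gcd(778, 359) = 1.
Track Bezout coefficients alongside the remainders: start with r₀ = 778 = a·1 + b·0 (s = 1, t = 0) and r₁ = 359 = a·0 + b·1 (s = 0, t = 1); each new remainder r_{k+1} = r_{k-1} − q_k·r_k inherits s_{k+1} = s_{k-1} − q_k·s_k, t_{k+1} = t_{k-1} − q_k·t_k, so r_k = a·s_k + b·t_k at every step:
  q = 2: r = 60, s = 1 − 2·0 = 1, t = 0 − 2·1 = -2  (check: 778·1 + 359·(-2) = 60)
  q = 5: r = 59, s = 0 − 5·1 = -5, t = 1 − 5·(-2) = 11  (check: 778·(-5) + 359·11 = 59)
  q = 1: r = 1, s = 1 − 1·(-5) = 6, t = -2 − 1·11 = -13  (check: 778·6 + 359·(-13) = 1)
The row with r = 1 (the gcd) gives the Bezout coefficients s = 6, t = -13.
Result: 778 · (6) + 359 · (-13) = 1.

gcd(778, 359) = 1; s = 6, t = -13 (check: 778·6 + 359·(-13) = 1).


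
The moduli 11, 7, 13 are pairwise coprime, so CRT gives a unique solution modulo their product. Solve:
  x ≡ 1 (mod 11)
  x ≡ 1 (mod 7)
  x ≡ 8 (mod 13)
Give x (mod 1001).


Moduli 11, 7, 13 are pairwise coprime; by CRT there is a unique solution modulo M = 11 · 7 · 13 = 1001.
Solve pairwise, accumulating the modulus:
  Start with x ≡ 1 (mod 11).
  Combine with x ≡ 1 (mod 7): since gcd(11, 7) = 1, we get a unique residue mod 77.
    Write x = 1 + 11·t and substitute into x ≡ 1 (mod 7): 11·t ≡ 1 − 1 = 0 (mod 7).
    Reduce coefficients mod 7: 4·t ≡ 0 (mod 7).
    The inverse of 4 mod 7 is 2 (since 4·2 = 8 = 1·7 + 1), so t ≡ 2·0 = 0 ≡ 0 (mod 7).
    Then x = 1 + 11·0 = 1, valid modulo lcm(11, 7) = 77: x ≡ 1 (mod 77).
  Combine with x ≡ 8 (mod 13): since gcd(77, 13) = 1, we get a unique residue mod 1001.
    Write x = 1 + 77·t and substitute into x ≡ 8 (mod 13): 77·t ≡ 8 − 1 = 7 (mod 13).
    Reduce coefficients mod 13: 12·t ≡ 7 (mod 13).
    The inverse of 12 mod 13 is 12 (since 12·12 = 144 = 11·13 + 1), so t ≡ 12·7 = 84 ≡ 6 (mod 13).
    Then x = 1 + 77·6 = 463, valid modulo lcm(77, 13) = 1001: x ≡ 463 (mod 1001).
Verify: 463 mod 11 = 1 ✓, 463 mod 7 = 1 ✓, 463 mod 13 = 8 ✓.

x ≡ 463 (mod 1001).


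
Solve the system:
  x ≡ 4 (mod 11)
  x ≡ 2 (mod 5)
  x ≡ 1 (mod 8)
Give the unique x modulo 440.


Moduli 11, 5, 8 are pairwise coprime; by CRT there is a unique solution modulo M = 11 · 5 · 8 = 440.
Solve pairwise, accumulating the modulus:
  Start with x ≡ 4 (mod 11).
  Combine with x ≡ 2 (mod 5): since gcd(11, 5) = 1, we get a unique residue mod 55.
    Write x = 4 + 11·t and substitute into x ≡ 2 (mod 5): 11·t ≡ 2 − 4 = -2 (mod 5).
    Reduce coefficients mod 5: 1·t ≡ 3 (mod 5).
    So t ≡ 3 (mod 5).
    Then x = 4 + 11·3 = 37, valid modulo lcm(11, 5) = 55: x ≡ 37 (mod 55).
  Combine with x ≡ 1 (mod 8): since gcd(55, 8) = 1, we get a unique residue mod 440.
    Write x = 37 + 55·t and substitute into x ≡ 1 (mod 8): 55·t ≡ 1 − 37 = -36 (mod 8).
    Reduce coefficients mod 8: 7·t ≡ 4 (mod 8).
    The inverse of 7 mod 8 is 7 (since 7·7 = 49 = 6·8 + 1), so t ≡ 7·4 = 28 ≡ 4 (mod 8).
    Then x = 37 + 55·4 = 257, valid modulo lcm(55, 8) = 440: x ≡ 257 (mod 440).
Verify: 257 mod 11 = 4 ✓, 257 mod 5 = 2 ✓, 257 mod 8 = 1 ✓.

x ≡ 257 (mod 440).


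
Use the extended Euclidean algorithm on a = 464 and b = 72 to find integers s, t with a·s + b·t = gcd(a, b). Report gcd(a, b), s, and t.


Euclidean algorithm on (464, 72) — divide until remainder is 0:
  464 = 6 · 72 + 32
  72 = 2 · 32 + 8
  32 = 4 · 8 + 0
gcd(464, 72) = 8.
Track Bezout coefficients alongside the remainders: start with r₀ = 464 = a·1 + b·0 (s = 1, t = 0) and r₁ = 72 = a·0 + b·1 (s = 0, t = 1); each new remainder r_{k+1} = r_{k-1} − q_k·r_k inherits s_{k+1} = s_{k-1} − q_k·s_k, t_{k+1} = t_{k-1} − q_k·t_k, so r_k = a·s_k + b·t_k at every step:
  q = 6: r = 32, s = 1 − 6·0 = 1, t = 0 − 6·1 = -6  (check: 464·1 + 72·(-6) = 32)
  q = 2: r = 8, s = 0 − 2·1 = -2, t = 1 − 2·(-6) = 13  (check: 464·(-2) + 72·13 = 8)
The row with r = 8 (the gcd) gives the Bezout coefficients s = -2, t = 13.
Result: 464 · (-2) + 72 · (13) = 8.

gcd(464, 72) = 8; s = -2, t = 13 (check: 464·(-2) + 72·13 = 8).


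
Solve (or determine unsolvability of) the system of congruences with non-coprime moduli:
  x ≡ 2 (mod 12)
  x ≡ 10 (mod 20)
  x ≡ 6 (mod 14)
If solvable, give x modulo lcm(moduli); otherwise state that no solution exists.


Moduli 12, 20, 14 are not pairwise coprime, so CRT works modulo lcm(m_i) when all pairwise compatibility conditions hold.
Pairwise compatibility: gcd(m_i, m_j) must divide a_i - a_j for every pair.
Merge one congruence at a time:
  Start: x ≡ 2 (mod 12).
  Combine with x ≡ 10 (mod 20): gcd(12, 20) = 4; 10 - 2 = 8, which IS divisible by 4, so compatible.
    Write x = 2 + 12·t and substitute into x ≡ 10 (mod 20): 12·t ≡ 10 − 2 = 8 (mod 20).
    Divide the congruence (and modulus) by g = 4: 3·t ≡ 2 (mod 5).
    The inverse of 3 mod 5 is 2 (since 3·2 = 6 = 1·5 + 1), so t ≡ 2·2 = 4 ≡ 4 (mod 5).
    Then x = 2 + 12·4 = 50, valid modulo lcm(12, 20) = 60: x ≡ 50 (mod 60).
  Combine with x ≡ 6 (mod 14): gcd(60, 14) = 2; 6 - 50 = -44, which IS divisible by 2, so compatible.
    Write x = 50 + 60·t and substitute into x ≡ 6 (mod 14): 60·t ≡ 6 − 50 = -44 (mod 14).
    Divide the congruence (and modulus) by g = 2: 30·t ≡ -22 (mod 7).
    Reduce coefficients mod 7: 2·t ≡ 6 (mod 7).
    The inverse of 2 mod 7 is 4 (since 2·4 = 8 = 1·7 + 1), so t ≡ 4·6 = 24 ≡ 3 (mod 7).
    Then x = 50 + 60·3 = 230, valid modulo lcm(60, 14) = 420: x ≡ 230 (mod 420).
Verify: 230 mod 12 = 2, 230 mod 20 = 10, 230 mod 14 = 6.

x ≡ 230 (mod 420).


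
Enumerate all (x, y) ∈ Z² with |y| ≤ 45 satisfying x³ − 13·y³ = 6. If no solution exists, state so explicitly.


The equation is x³ - 13y³ = 6. For fixed y, x³ = 13·y³ + 6, so a solution requires the RHS to be a perfect cube.
Strategy: iterate y from -45 to 45, compute RHS = 13·y³ + 6, and check whether it is a (positive or negative) perfect cube.
Check small values of y:
  y = 0: RHS = 6 is not a perfect cube.
  y = 1: RHS = 19 is not a perfect cube.
  y = -1: RHS = -7 is not a perfect cube.
  y = 2: RHS = 110 is not a perfect cube.
  y = -2: RHS = -98 is not a perfect cube.
  y = 3: RHS = 357 is not a perfect cube.
  y = -3: RHS = -345 is not a perfect cube.
Continuing the search up to |y| = 45 finds no solutions either.
No (x, y) in the scanned range satisfies the equation.

No integer solutions with |y| ≤ 45.


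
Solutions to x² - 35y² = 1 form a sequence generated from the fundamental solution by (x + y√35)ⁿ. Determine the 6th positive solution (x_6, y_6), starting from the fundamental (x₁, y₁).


Step 1: Find the fundamental solution (x₁, y₁) of x² - 35y² = 1.
  Expand √35 as a continued fraction. a₀ = ⌊√35⌋ = 5; iterate m_{k+1} = d_k·a_k − m_k, d_{k+1} = (35 − m_{k+1}²)/d_k, a_{k+1} = ⌊(a₀ + m_{k+1})/d_{k+1}⌋ (starting m₀ = 0, d₀ = 1), with convergents p_k = a_k·p_{k-1} + p_{k-2}, q_k = a_k·q_{k-1} + q_{k-2} (p₋₁ = 1, q₋₁ = 0):
  k = 0: a₀ = 5; p₀/q₀ = 5/1; p₀² − 35·q₀² = 25 − 35 = -10.
  k = 1: m = 5, d = 10, a = ⌊(5 + 5)/10⌋ = 1; p/q = (1·5 + 1)/(1·1 + 0) = 6/1; p² − 35·q² = 36 − 35 = 1.
  The first convergent with p² − 35·q² = 1 gives the fundamental solution (x₁, y₁) = (6, 1).
Step 2: Apply the recurrence (x_{n+1}, y_{n+1}) = (x₁x_n + 35y₁y_n, x₁y_n + y₁x_n) repeatedly.
  From (x_1, y_1) = (6, 1): x_2 = 6·6 + 35·1·1 = 71; y_2 = 6·1 + 1·6 = 12.
  From (x_2, y_2) = (71, 12): x_3 = 6·71 + 35·1·12 = 846; y_3 = 6·12 + 1·71 = 143.
  From (x_3, y_3) = (846, 143): x_4 = 6·846 + 35·1·143 = 10081; y_4 = 6·143 + 1·846 = 1704.
  From (x_4, y_4) = (10081, 1704): x_5 = 6·10081 + 35·1·1704 = 120126; y_5 = 6·1704 + 1·10081 = 20305.
  From (x_5, y_5) = (120126, 20305): x_6 = 6·120126 + 35·1·20305 = 1431431; y_6 = 6·20305 + 1·120126 = 241956.
Step 3: Verify x_6² - 35·y_6² = 2048994707761 - 2048994707760 = 1 (should be 1). ✓

(x_1, y_1) = (6, 1); (x_6, y_6) = (1431431, 241956).


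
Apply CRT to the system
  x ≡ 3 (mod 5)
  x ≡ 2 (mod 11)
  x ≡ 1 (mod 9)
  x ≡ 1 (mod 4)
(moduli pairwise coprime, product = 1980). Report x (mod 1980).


Product of moduli M = 5 · 11 · 9 · 4 = 1980.
Merge one congruence at a time:
  Start: x ≡ 3 (mod 5).
  Combine with x ≡ 2 (mod 11); new modulus lcm = 55.
    Write x = 3 + 5·t and substitute into x ≡ 2 (mod 11): 5·t ≡ 2 − 3 = -1 (mod 11).
    Reduce coefficients mod 11: 5·t ≡ 10 (mod 11).
    The inverse of 5 mod 11 is 9 (since 5·9 = 45 = 4·11 + 1), so t ≡ 9·10 = 90 ≡ 2 (mod 11).
    Then x = 3 + 5·2 = 13, valid modulo lcm(5, 11) = 55: x ≡ 13 (mod 55).
  Combine with x ≡ 1 (mod 9); new modulus lcm = 495.
    Write x = 13 + 55·t and substitute into x ≡ 1 (mod 9): 55·t ≡ 1 − 13 = -12 (mod 9).
    Reduce coefficients mod 9: 1·t ≡ 6 (mod 9).
    So t ≡ 6 (mod 9).
    Then x = 13 + 55·6 = 343, valid modulo lcm(55, 9) = 495: x ≡ 343 (mod 495).
  Combine with x ≡ 1 (mod 4); new modulus lcm = 1980.
    Write x = 343 + 495·t and substitute into x ≡ 1 (mod 4): 495·t ≡ 1 − 343 = -342 (mod 4).
    Reduce coefficients mod 4: 3·t ≡ 2 (mod 4).
    The inverse of 3 mod 4 is 3 (since 3·3 = 9 = 2·4 + 1), so t ≡ 3·2 = 6 ≡ 2 (mod 4).
    Then x = 343 + 495·2 = 1333, valid modulo lcm(495, 4) = 1980: x ≡ 1333 (mod 1980).
Verify against each original: 1333 mod 5 = 3, 1333 mod 11 = 2, 1333 mod 9 = 1, 1333 mod 4 = 1.

x ≡ 1333 (mod 1980).


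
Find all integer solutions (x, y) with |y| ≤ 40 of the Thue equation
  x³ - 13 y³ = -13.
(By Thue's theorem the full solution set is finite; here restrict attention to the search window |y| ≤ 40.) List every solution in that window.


The equation is x³ - 13y³ = -13. For fixed y, x³ = 13·y³ − 13, so a solution requires the RHS to be a perfect cube.
Strategy: iterate y from -40 to 40, compute RHS = 13·y³ − 13, and check whether it is a (positive or negative) perfect cube.
Check small values of y:
  y = 0: RHS = -13 is not a perfect cube.
  y = 1: RHS = 0 = (0)³ ⇒ x = 0 works.
  y = -1: RHS = -26 is not a perfect cube.
  y = 2: RHS = 91 is not a perfect cube.
  y = -2: RHS = -117 is not a perfect cube.
  y = 3: RHS = 338 is not a perfect cube.
  y = -3: RHS = -364 is not a perfect cube.
Continuing the search up to |y| = 40 finds no further solutions beyond those listed.
Collected solutions: (0, 1).

Solutions (with |y| ≤ 40): (0, 1).


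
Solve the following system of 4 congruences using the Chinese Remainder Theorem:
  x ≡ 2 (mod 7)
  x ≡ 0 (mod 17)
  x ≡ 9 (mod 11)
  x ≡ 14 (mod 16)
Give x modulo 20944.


Product of moduli M = 7 · 17 · 11 · 16 = 20944.
Merge one congruence at a time:
  Start: x ≡ 2 (mod 7).
  Combine with x ≡ 0 (mod 17); new modulus lcm = 119.
    Write x = 2 + 7·t and substitute into x ≡ 0 (mod 17): 7·t ≡ 0 − 2 = -2 (mod 17).
    Reduce coefficients mod 17: 7·t ≡ 15 (mod 17).
    The inverse of 7 mod 17 is 5 (since 7·5 = 35 = 2·17 + 1), so t ≡ 5·15 = 75 ≡ 7 (mod 17).
    Then x = 2 + 7·7 = 51, valid modulo lcm(7, 17) = 119: x ≡ 51 (mod 119).
  Combine with x ≡ 9 (mod 11); new modulus lcm = 1309.
    Write x = 51 + 119·t and substitute into x ≡ 9 (mod 11): 119·t ≡ 9 − 51 = -42 (mod 11).
    Reduce coefficients mod 11: 9·t ≡ 2 (mod 11).
    The inverse of 9 mod 11 is 5 (since 9·5 = 45 = 4·11 + 1), so t ≡ 5·2 = 10 ≡ 10 (mod 11).
    Then x = 51 + 119·10 = 1241, valid modulo lcm(119, 11) = 1309: x ≡ 1241 (mod 1309).
  Combine with x ≡ 14 (mod 16); new modulus lcm = 20944.
    Write x = 1241 + 1309·t and substitute into x ≡ 14 (mod 16): 1309·t ≡ 14 − 1241 = -1227 (mod 16).
    Reduce coefficients mod 16: 13·t ≡ 5 (mod 16).
    The inverse of 13 mod 16 is 5 (since 13·5 = 65 = 4·16 + 1), so t ≡ 5·5 = 25 ≡ 9 (mod 16).
    Then x = 1241 + 1309·9 = 13022, valid modulo lcm(1309, 16) = 20944: x ≡ 13022 (mod 20944).
Verify against each original: 13022 mod 7 = 2, 13022 mod 17 = 0, 13022 mod 11 = 9, 13022 mod 16 = 14.

x ≡ 13022 (mod 20944).


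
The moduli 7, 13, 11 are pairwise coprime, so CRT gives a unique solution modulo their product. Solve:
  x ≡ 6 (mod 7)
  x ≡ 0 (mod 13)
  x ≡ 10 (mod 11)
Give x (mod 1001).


Moduli 7, 13, 11 are pairwise coprime; by CRT there is a unique solution modulo M = 7 · 13 · 11 = 1001.
Solve pairwise, accumulating the modulus:
  Start with x ≡ 6 (mod 7).
  Combine with x ≡ 0 (mod 13): since gcd(7, 13) = 1, we get a unique residue mod 91.
    Write x = 6 + 7·t and substitute into x ≡ 0 (mod 13): 7·t ≡ 0 − 6 = -6 (mod 13).
    Reduce coefficients mod 13: 7·t ≡ 7 (mod 13).
    The inverse of 7 mod 13 is 2 (since 7·2 = 14 = 1·13 + 1), so t ≡ 2·7 = 14 ≡ 1 (mod 13).
    Then x = 6 + 7·1 = 13, valid modulo lcm(7, 13) = 91: x ≡ 13 (mod 91).
  Combine with x ≡ 10 (mod 11): since gcd(91, 11) = 1, we get a unique residue mod 1001.
    Write x = 13 + 91·t and substitute into x ≡ 10 (mod 11): 91·t ≡ 10 − 13 = -3 (mod 11).
    Reduce coefficients mod 11: 3·t ≡ 8 (mod 11).
    The inverse of 3 mod 11 is 4 (since 3·4 = 12 = 1·11 + 1), so t ≡ 4·8 = 32 ≡ 10 (mod 11).
    Then x = 13 + 91·10 = 923, valid modulo lcm(91, 11) = 1001: x ≡ 923 (mod 1001).
Verify: 923 mod 7 = 6 ✓, 923 mod 13 = 0 ✓, 923 mod 11 = 10 ✓.

x ≡ 923 (mod 1001).


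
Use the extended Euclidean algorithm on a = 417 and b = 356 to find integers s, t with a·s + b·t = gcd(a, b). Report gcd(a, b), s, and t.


Euclidean algorithm on (417, 356) — divide until remainder is 0:
  417 = 1 · 356 + 61
  356 = 5 · 61 + 51
  61 = 1 · 51 + 10
  51 = 5 · 10 + 1
  10 = 10 · 1 + 0
gcd(417, 356) = 1.
Track Bezout coefficients alongside the remainders: start with r₀ = 417 = a·1 + b·0 (s = 1, t = 0) and r₁ = 356 = a·0 + b·1 (s = 0, t = 1); each new remainder r_{k+1} = r_{k-1} − q_k·r_k inherits s_{k+1} = s_{k-1} − q_k·s_k, t_{k+1} = t_{k-1} − q_k·t_k, so r_k = a·s_k + b·t_k at every step:
  q = 1: r = 61, s = 1 − 1·0 = 1, t = 0 − 1·1 = -1  (check: 417·1 + 356·(-1) = 61)
  q = 5: r = 51, s = 0 − 5·1 = -5, t = 1 − 5·(-1) = 6  (check: 417·(-5) + 356·6 = 51)
  q = 1: r = 10, s = 1 − 1·(-5) = 6, t = -1 − 1·6 = -7  (check: 417·6 + 356·(-7) = 10)
  q = 5: r = 1, s = -5 − 5·6 = -35, t = 6 − 5·(-7) = 41  (check: 417·(-35) + 356·41 = 1)
The row with r = 1 (the gcd) gives the Bezout coefficients s = -35, t = 41.
Result: 417 · (-35) + 356 · (41) = 1.

gcd(417, 356) = 1; s = -35, t = 41 (check: 417·(-35) + 356·41 = 1).


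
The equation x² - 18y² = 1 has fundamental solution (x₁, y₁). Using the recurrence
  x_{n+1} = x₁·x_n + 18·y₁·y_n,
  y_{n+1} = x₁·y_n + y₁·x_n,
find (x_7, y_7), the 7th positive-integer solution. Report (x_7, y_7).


Step 1: Find the fundamental solution (x₁, y₁) of x² - 18y² = 1.
  Expand √18 as a continued fraction. a₀ = ⌊√18⌋ = 4; iterate m_{k+1} = d_k·a_k − m_k, d_{k+1} = (18 − m_{k+1}²)/d_k, a_{k+1} = ⌊(a₀ + m_{k+1})/d_{k+1}⌋ (starting m₀ = 0, d₀ = 1), with convergents p_k = a_k·p_{k-1} + p_{k-2}, q_k = a_k·q_{k-1} + q_{k-2} (p₋₁ = 1, q₋₁ = 0):
  k = 0: a₀ = 4; p₀/q₀ = 4/1; p₀² − 18·q₀² = 16 − 18 = -2.
  k = 1: m = 4, d = 2, a = ⌊(4 + 4)/2⌋ = 4; p/q = (4·4 + 1)/(4·1 + 0) = 17/4; p² − 18·q² = 289 − 288 = 1.
  The first convergent with p² − 18·q² = 1 gives the fundamental solution (x₁, y₁) = (17, 4).
Step 2: Apply the recurrence (x_{n+1}, y_{n+1}) = (x₁x_n + 18y₁y_n, x₁y_n + y₁x_n) repeatedly.
  From (x_1, y_1) = (17, 4): x_2 = 17·17 + 18·4·4 = 577; y_2 = 17·4 + 4·17 = 136.
  From (x_2, y_2) = (577, 136): x_3 = 17·577 + 18·4·136 = 19601; y_3 = 17·136 + 4·577 = 4620.
  From (x_3, y_3) = (19601, 4620): x_4 = 17·19601 + 18·4·4620 = 665857; y_4 = 17·4620 + 4·19601 = 156944.
  From (x_4, y_4) = (665857, 156944): x_5 = 17·665857 + 18·4·156944 = 22619537; y_5 = 17·156944 + 4·665857 = 5331476.
  From (x_5, y_5) = (22619537, 5331476): x_6 = 17·22619537 + 18·4·5331476 = 768398401; y_6 = 17·5331476 + 4·22619537 = 181113240.
  From (x_6, y_6) = (768398401, 181113240): x_7 = 17·768398401 + 18·4·181113240 = 26102926097; y_7 = 17·181113240 + 4·768398401 = 6152518684.
Step 3: Verify x_7² - 18·y_7² = 681362750825443653409 - 681362750825443653408 = 1 (should be 1). ✓

(x_1, y_1) = (17, 4); (x_7, y_7) = (26102926097, 6152518684).


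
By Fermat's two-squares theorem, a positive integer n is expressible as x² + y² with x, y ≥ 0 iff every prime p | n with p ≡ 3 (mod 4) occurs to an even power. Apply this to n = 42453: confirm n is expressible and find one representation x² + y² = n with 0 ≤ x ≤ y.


Step 1: Factor n = 42453 = 3^2 · 53 · 89.
Step 2: Check the mod-4 condition on each prime factor: 3 ≡ 3 (mod 4), exponent 2 (must be even); 53 ≡ 1 (mod 4), exponent 1; 89 ≡ 1 (mod 4), exponent 1.
All primes ≡ 3 (mod 4) appear to even exponent (or don't appear), so by the two-squares theorem n IS expressible as a sum of two squares.
Step 3: Build a representation. Group n = k² · m with k = 3 and m = 53 · 89 = 4717 (a product of primes ≡ 1 (mod 4)); a representation of m scales to one of n via (k·x)² + (k·y)² = k²(x² + y²). Each prime p ≡ 1 (mod 4) is itself a sum of two squares; find a² by testing p − a² for a perfect square:
  53: 53 − 1² = 52, 53 − 2² = 49 = 7² ⇒ 53 = 2² + 7².
  89: 89 − 1² = 88, 89 − 2² = 85, 89 − 3² = 80, 89 − 4² = 73, 89 − 5² = 64 = 8² ⇒ 89 = 5² + 8².
  Combine using the Brahmagupta–Fibonacci identity (a² + b²)(c² + d²) = (ac − bd)² + (ad + bc)² = (ac + bd)² + (ad − bc)²:
  53 · 89 = 4717: from (2² + 7²)(5² + 8²), take (2·5 − 7·8, 2·8 + 7·5) = (10 − 56, 16 + 35) = (-46, 51); dropping signs (only squares matter) gives (46, 51); check 46² + 51² = 2116 + 2601 = 4717 ✓.
  Scale by k = 3: (3·46, 3·51) = (138, 153).
Step 4: Order so x ≤ y and verify: 138² + 153² = 19044 + 23409 = 42453 = n. ✓

n = 42453 = 138² + 153² (one valid representation with x ≤ y).


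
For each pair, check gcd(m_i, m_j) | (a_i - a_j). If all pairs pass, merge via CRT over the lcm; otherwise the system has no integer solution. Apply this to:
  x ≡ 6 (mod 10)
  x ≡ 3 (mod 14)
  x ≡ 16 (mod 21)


Moduli 10, 14, 21 are not pairwise coprime, so CRT works modulo lcm(m_i) when all pairwise compatibility conditions hold.
Pairwise compatibility: gcd(m_i, m_j) must divide a_i - a_j for every pair.
Merge one congruence at a time:
  Start: x ≡ 6 (mod 10).
  Combine with x ≡ 3 (mod 14): gcd(10, 14) = 2, and 3 - 6 = -3 is NOT divisible by 2.
    ⇒ system is inconsistent (no integer solution).

No solution (the system is inconsistent).


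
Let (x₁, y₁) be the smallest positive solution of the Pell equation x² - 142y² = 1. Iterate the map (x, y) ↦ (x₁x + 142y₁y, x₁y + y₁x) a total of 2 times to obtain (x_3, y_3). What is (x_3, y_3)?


Step 1: Find the fundamental solution (x₁, y₁) of x² - 142y² = 1.
  Expand √142 as a continued fraction. a₀ = ⌊√142⌋ = 11; iterate m_{k+1} = d_k·a_k − m_k, d_{k+1} = (142 − m_{k+1}²)/d_k, a_{k+1} = ⌊(a₀ + m_{k+1})/d_{k+1}⌋ (starting m₀ = 0, d₀ = 1), with convergents p_k = a_k·p_{k-1} + p_{k-2}, q_k = a_k·q_{k-1} + q_{k-2} (p₋₁ = 1, q₋₁ = 0):
  k = 0: a₀ = 11; p₀/q₀ = 11/1; p₀² − 142·q₀² = 121 − 142 = -21.
  k = 1: m = 11, d = 21, a = ⌊(11 + 11)/21⌋ = 1; p/q = (1·11 + 1)/(1·1 + 0) = 12/1; p² − 142·q² = 144 − 142 = 2.
  k = 2: m = 10, d = 2, a = ⌊(11 + 10)/2⌋ = 10; p/q = (10·12 + 11)/(10·1 + 1) = 131/11; p² − 142·q² = 17161 − 17182 = -21.
  k = 3: m = 10, d = 21, a = ⌊(11 + 10)/21⌋ = 1; p/q = (1·131 + 12)/(1·11 + 1) = 143/12; p² − 142·q² = 20449 − 20448 = 1.
  The first convergent with p² − 142·q² = 1 gives the fundamental solution (x₁, y₁) = (143, 12).
Step 2: Apply the recurrence (x_{n+1}, y_{n+1}) = (x₁x_n + 142y₁y_n, x₁y_n + y₁x_n) repeatedly.
  From (x_1, y_1) = (143, 12): x_2 = 143·143 + 142·12·12 = 40897; y_2 = 143·12 + 12·143 = 3432.
  From (x_2, y_2) = (40897, 3432): x_3 = 143·40897 + 142·12·3432 = 11696399; y_3 = 143·3432 + 12·40897 = 981540.
Step 3: Verify x_3² - 142·y_3² = 136805749567201 - 136805749567200 = 1 (should be 1). ✓

(x_1, y_1) = (143, 12); (x_3, y_3) = (11696399, 981540).


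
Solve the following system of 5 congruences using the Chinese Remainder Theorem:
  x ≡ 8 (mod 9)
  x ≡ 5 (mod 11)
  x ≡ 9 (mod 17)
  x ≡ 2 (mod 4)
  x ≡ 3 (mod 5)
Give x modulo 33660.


Product of moduli M = 9 · 11 · 17 · 4 · 5 = 33660.
Merge one congruence at a time:
  Start: x ≡ 8 (mod 9).
  Combine with x ≡ 5 (mod 11); new modulus lcm = 99.
    Write x = 8 + 9·t and substitute into x ≡ 5 (mod 11): 9·t ≡ 5 − 8 = -3 (mod 11).
    Reduce coefficients mod 11: 9·t ≡ 8 (mod 11).
    The inverse of 9 mod 11 is 5 (since 9·5 = 45 = 4·11 + 1), so t ≡ 5·8 = 40 ≡ 7 (mod 11).
    Then x = 8 + 9·7 = 71, valid modulo lcm(9, 11) = 99: x ≡ 71 (mod 99).
  Combine with x ≡ 9 (mod 17); new modulus lcm = 1683.
    Write x = 71 + 99·t and substitute into x ≡ 9 (mod 17): 99·t ≡ 9 − 71 = -62 (mod 17).
    Reduce coefficients mod 17: 14·t ≡ 6 (mod 17).
    The inverse of 14 mod 17 is 11 (since 14·11 = 154 = 9·17 + 1), so t ≡ 11·6 = 66 ≡ 15 (mod 17).
    Then x = 71 + 99·15 = 1556, valid modulo lcm(99, 17) = 1683: x ≡ 1556 (mod 1683).
  Combine with x ≡ 2 (mod 4); new modulus lcm = 6732.
    Write x = 1556 + 1683·t and substitute into x ≡ 2 (mod 4): 1683·t ≡ 2 − 1556 = -1554 (mod 4).
    Reduce coefficients mod 4: 3·t ≡ 2 (mod 4).
    The inverse of 3 mod 4 is 3 (since 3·3 = 9 = 2·4 + 1), so t ≡ 3·2 = 6 ≡ 2 (mod 4).
    Then x = 1556 + 1683·2 = 4922, valid modulo lcm(1683, 4) = 6732: x ≡ 4922 (mod 6732).
  Combine with x ≡ 3 (mod 5); new modulus lcm = 33660.
    Write x = 4922 + 6732·t and substitute into x ≡ 3 (mod 5): 6732·t ≡ 3 − 4922 = -4919 (mod 5).
    Reduce coefficients mod 5: 2·t ≡ 1 (mod 5).
    The inverse of 2 mod 5 is 3 (since 2·3 = 6 = 1·5 + 1), so t ≡ 3·1 = 3 ≡ 3 (mod 5).
    Then x = 4922 + 6732·3 = 25118, valid modulo lcm(6732, 5) = 33660: x ≡ 25118 (mod 33660).
Verify against each original: 25118 mod 9 = 8, 25118 mod 11 = 5, 25118 mod 17 = 9, 25118 mod 4 = 2, 25118 mod 5 = 3.

x ≡ 25118 (mod 33660).
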